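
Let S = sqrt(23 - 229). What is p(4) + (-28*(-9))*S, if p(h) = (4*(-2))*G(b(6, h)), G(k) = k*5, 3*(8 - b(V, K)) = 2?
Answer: -880/3 + 252*I*sqrt(206) ≈ -293.33 + 3616.9*I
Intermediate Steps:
b(V, K) = 22/3 (b(V, K) = 8 - 1/3*2 = 8 - 2/3 = 22/3)
S = I*sqrt(206) (S = sqrt(-206) = I*sqrt(206) ≈ 14.353*I)
G(k) = 5*k
p(h) = -880/3 (p(h) = (4*(-2))*(5*(22/3)) = -8*110/3 = -880/3)
p(4) + (-28*(-9))*S = -880/3 + (-28*(-9))*(I*sqrt(206)) = -880/3 + 252*(I*sqrt(206)) = -880/3 + 252*I*sqrt(206)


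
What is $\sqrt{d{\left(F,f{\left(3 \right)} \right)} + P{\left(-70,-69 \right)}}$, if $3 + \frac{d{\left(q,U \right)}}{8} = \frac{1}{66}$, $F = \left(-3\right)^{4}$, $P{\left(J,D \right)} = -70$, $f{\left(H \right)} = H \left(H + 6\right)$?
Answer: $\frac{i \sqrt{102234}}{33} \approx 9.6891 i$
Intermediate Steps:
$f{\left(H \right)} = H \left(6 + H\right)$
$F = 81$
$d{\left(q,U \right)} = - \frac{788}{33}$ ($d{\left(q,U \right)} = -24 + \frac{8}{66} = -24 + 8 \cdot \frac{1}{66} = -24 + \frac{4}{33} = - \frac{788}{33}$)
$\sqrt{d{\left(F,f{\left(3 \right)} \right)} + P{\left(-70,-69 \right)}} = \sqrt{- \frac{788}{33} - 70} = \sqrt{- \frac{3098}{33}} = \frac{i \sqrt{102234}}{33}$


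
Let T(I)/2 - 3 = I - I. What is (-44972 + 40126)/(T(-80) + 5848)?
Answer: -2423/2927 ≈ -0.82781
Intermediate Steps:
T(I) = 6 (T(I) = 6 + 2*(I - I) = 6 + 2*0 = 6 + 0 = 6)
(-44972 + 40126)/(T(-80) + 5848) = (-44972 + 40126)/(6 + 5848) = -4846/5854 = -4846*1/5854 = -2423/2927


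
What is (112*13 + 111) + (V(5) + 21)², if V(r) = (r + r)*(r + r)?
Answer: 16208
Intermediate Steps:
V(r) = 4*r² (V(r) = (2*r)*(2*r) = 4*r²)
(112*13 + 111) + (V(5) + 21)² = (112*13 + 111) + (4*5² + 21)² = (1456 + 111) + (4*25 + 21)² = 1567 + (100 + 21)² = 1567 + 121² = 1567 + 14641 = 16208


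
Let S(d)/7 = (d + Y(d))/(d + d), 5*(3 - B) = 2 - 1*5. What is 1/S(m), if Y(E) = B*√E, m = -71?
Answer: 3550/14693 + 180*I*√71/14693 ≈ 0.24161 + 0.10323*I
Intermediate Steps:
B = 18/5 (B = 3 - (2 - 1*5)/5 = 3 - (2 - 5)/5 = 3 - ⅕*(-3) = 3 + ⅗ = 18/5 ≈ 3.6000)
Y(E) = 18*√E/5
S(d) = 7*(d + 18*√d/5)/(2*d) (S(d) = 7*((d + 18*√d/5)/(d + d)) = 7*((d + 18*√d/5)/((2*d))) = 7*((d + 18*√d/5)*(1/(2*d))) = 7*((d + 18*√d/5)/(2*d)) = 7*(d + 18*√d/5)/(2*d))
1/S(m) = 1/(7/2 + 63/(5*√(-71))) = 1/(7/2 + 63*(-I*√71/71)/5) = 1/(7/2 - 63*I*√71/355)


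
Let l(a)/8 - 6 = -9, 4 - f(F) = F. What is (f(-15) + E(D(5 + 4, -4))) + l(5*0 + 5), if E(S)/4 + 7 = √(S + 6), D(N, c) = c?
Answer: -33 + 4*√2 ≈ -27.343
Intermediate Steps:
f(F) = 4 - F
l(a) = -24 (l(a) = 48 + 8*(-9) = 48 - 72 = -24)
E(S) = -28 + 4*√(6 + S) (E(S) = -28 + 4*√(S + 6) = -28 + 4*√(6 + S))
(f(-15) + E(D(5 + 4, -4))) + l(5*0 + 5) = ((4 - 1*(-15)) + (-28 + 4*√(6 - 4))) - 24 = ((4 + 15) + (-28 + 4*√2)) - 24 = (19 + (-28 + 4*√2)) - 24 = (-9 + 4*√2) - 24 = -33 + 4*√2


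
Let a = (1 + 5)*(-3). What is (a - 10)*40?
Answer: -1120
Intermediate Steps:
a = -18 (a = 6*(-3) = -18)
(a - 10)*40 = (-18 - 10)*40 = -28*40 = -1120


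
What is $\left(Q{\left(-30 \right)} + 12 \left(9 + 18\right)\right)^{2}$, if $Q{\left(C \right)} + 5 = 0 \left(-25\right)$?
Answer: $101761$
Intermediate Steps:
$Q{\left(C \right)} = -5$ ($Q{\left(C \right)} = -5 + 0 \left(-25\right) = -5 + 0 = -5$)
$\left(Q{\left(-30 \right)} + 12 \left(9 + 18\right)\right)^{2} = \left(-5 + 12 \left(9 + 18\right)\right)^{2} = \left(-5 + 12 \cdot 27\right)^{2} = \left(-5 + 324\right)^{2} = 319^{2} = 101761$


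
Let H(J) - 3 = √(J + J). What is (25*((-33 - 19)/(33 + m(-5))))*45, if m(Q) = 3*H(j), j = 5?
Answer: -45500/31 + 3250*√10/31 ≈ -1136.2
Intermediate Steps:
H(J) = 3 + √2*√J (H(J) = 3 + √(J + J) = 3 + √(2*J) = 3 + √2*√J)
m(Q) = 9 + 3*√10 (m(Q) = 3*(3 + √2*√5) = 3*(3 + √10) = 9 + 3*√10)
(25*((-33 - 19)/(33 + m(-5))))*45 = (25*((-33 - 19)/(33 + (9 + 3*√10))))*45 = (25*(-52/(42 + 3*√10)))*45 = -1300/(42 + 3*√10)*45 = -58500/(42 + 3*√10)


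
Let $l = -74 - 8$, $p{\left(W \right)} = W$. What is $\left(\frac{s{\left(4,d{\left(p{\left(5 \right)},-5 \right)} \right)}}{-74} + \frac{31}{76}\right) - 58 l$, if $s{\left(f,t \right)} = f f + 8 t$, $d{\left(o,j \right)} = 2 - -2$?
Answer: $\frac{13373195}{2812} \approx 4755.8$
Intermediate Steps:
$d{\left(o,j \right)} = 4$ ($d{\left(o,j \right)} = 2 + 2 = 4$)
$l = -82$
$s{\left(f,t \right)} = f^{2} + 8 t$
$\left(\frac{s{\left(4,d{\left(p{\left(5 \right)},-5 \right)} \right)}}{-74} + \frac{31}{76}\right) - 58 l = \left(\frac{4^{2} + 8 \cdot 4}{-74} + \frac{31}{76}\right) - -4756 = \left(\left(16 + 32\right) \left(- \frac{1}{74}\right) + 31 \cdot \frac{1}{76}\right) + 4756 = \left(48 \left(- \frac{1}{74}\right) + \frac{31}{76}\right) + 4756 = \left(- \frac{24}{37} + \frac{31}{76}\right) + 4756 = - \frac{677}{2812} + 4756 = \frac{13373195}{2812}$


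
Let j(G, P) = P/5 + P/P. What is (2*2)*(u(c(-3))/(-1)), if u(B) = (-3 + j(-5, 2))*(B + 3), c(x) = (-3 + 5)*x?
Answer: -96/5 ≈ -19.200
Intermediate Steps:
c(x) = 2*x
j(G, P) = 1 + P/5 (j(G, P) = P*(1/5) + 1 = P/5 + 1 = 1 + P/5)
u(B) = -24/5 - 8*B/5 (u(B) = (-3 + (1 + (1/5)*2))*(B + 3) = (-3 + (1 + 2/5))*(3 + B) = (-3 + 7/5)*(3 + B) = -8*(3 + B)/5 = -24/5 - 8*B/5)
(2*2)*(u(c(-3))/(-1)) = (2*2)*((-24/5 - 16*(-3)/5)/(-1)) = 4*((-24/5 - 8/5*(-6))*(-1)) = 4*((-24/5 + 48/5)*(-1)) = 4*((24/5)*(-1)) = 4*(-24/5) = -96/5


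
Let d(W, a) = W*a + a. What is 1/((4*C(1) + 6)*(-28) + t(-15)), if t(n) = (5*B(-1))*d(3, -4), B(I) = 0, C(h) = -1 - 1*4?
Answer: 1/392 ≈ 0.0025510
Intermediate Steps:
C(h) = -5 (C(h) = -1 - 4 = -5)
d(W, a) = a + W*a
t(n) = 0 (t(n) = (5*0)*(-4*(1 + 3)) = 0*(-4*4) = 0*(-16) = 0)
1/((4*C(1) + 6)*(-28) + t(-15)) = 1/((4*(-5) + 6)*(-28) + 0) = 1/((-20 + 6)*(-28) + 0) = 1/(-14*(-28) + 0) = 1/(392 + 0) = 1/392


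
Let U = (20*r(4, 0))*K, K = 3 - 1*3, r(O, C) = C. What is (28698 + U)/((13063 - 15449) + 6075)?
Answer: 28698/3689 ≈ 7.7793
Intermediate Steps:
K = 0 (K = 3 - 3 = 0)
U = 0 (U = (20*0)*0 = 0*0 = 0)
(28698 + U)/((13063 - 15449) + 6075) = (28698 + 0)/((13063 - 15449) + 6075) = 28698/(-2386 + 6075) = 28698/3689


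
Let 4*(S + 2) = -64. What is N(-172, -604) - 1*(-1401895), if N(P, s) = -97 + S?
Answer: 1401780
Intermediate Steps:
S = -18 (S = -2 + (1/4)*(-64) = -2 - 16 = -18)
N(P, s) = -115 (N(P, s) = -97 - 18 = -115)
N(-172, -604) - 1*(-1401895) = -115 - 1*(-1401895) = -115 + 1401895 = 1401780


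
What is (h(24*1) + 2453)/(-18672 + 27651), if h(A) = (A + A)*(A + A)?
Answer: 4757/8979 ≈ 0.52979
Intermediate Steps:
h(A) = 4*A² (h(A) = (2*A)*(2*A) = 4*A²)
(h(24*1) + 2453)/(-18672 + 27651) = (4*(24*1)² + 2453)/(-18672 + 27651) = (4*24² + 2453)/8979 = (4*576 + 2453)*(1/8979) = (2304 + 2453)*(1/8979) = 4757*(1/8979) = 4757/8979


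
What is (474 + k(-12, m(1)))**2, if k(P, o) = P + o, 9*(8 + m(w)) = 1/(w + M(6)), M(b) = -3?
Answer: 66765241/324 ≈ 2.0607e+5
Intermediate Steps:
m(w) = -8 + 1/(9*(-3 + w)) (m(w) = -8 + 1/(9*(w - 3)) = -8 + 1/(9*(-3 + w)))
(474 + k(-12, m(1)))**2 = (474 + (-12 + (217 - 72*1)/(9*(-3 + 1))))**2 = (474 + (-12 + (1/9)*(217 - 72)/(-2)))**2 = (474 + (-12 + (1/9)*(-1/2)*145))**2 = (474 + (-12 - 145/18))**2 = (474 - 361/18)**2 = (8171/18)**2 = 66765241/324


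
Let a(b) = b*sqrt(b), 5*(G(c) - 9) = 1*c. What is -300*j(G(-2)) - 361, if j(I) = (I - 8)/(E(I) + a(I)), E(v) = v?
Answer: -292687/817 - 450*sqrt(215)/817 ≈ -366.32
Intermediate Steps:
G(c) = 9 + c/5 (G(c) = 9 + (1*c)/5 = 9 + c/5)
a(b) = b**(3/2)
j(I) = (-8 + I)/(I + I**(3/2)) (j(I) = (I - 8)/(I + I**(3/2)) = (-8 + I)/(I + I**(3/2)))
-300*j(G(-2)) - 361 = -300*(-8 + (9 + (1/5)*(-2)))/((9 + (1/5)*(-2)) + (9 + (1/5)*(-2))**(3/2)) - 361 = -300*(-8 + (9 - 2/5))/((9 - 2/5) + (9 - 2/5)**(3/2)) - 361 = -300*(-8 + 43/5)/(43/5 + (43/5)**(3/2)) - 361 = -300*3/((43/5 + 43*sqrt(215)/25)*5) - 361 = -180/(43/5 + 43*sqrt(215)/25) - 361 = -361 - 180/(43/5 + 43*sqrt(215)/25)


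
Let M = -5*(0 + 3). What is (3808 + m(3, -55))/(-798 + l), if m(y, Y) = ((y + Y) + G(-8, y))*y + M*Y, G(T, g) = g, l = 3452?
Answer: 2243/1327 ≈ 1.6903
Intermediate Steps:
M = -15 (M = -5*3 = -15)
m(y, Y) = -15*Y + y*(Y + 2*y) (m(y, Y) = ((y + Y) + y)*y - 15*Y = ((Y + y) + y)*y - 15*Y = (Y + 2*y)*y - 15*Y = y*(Y + 2*y) - 15*Y = -15*Y + y*(Y + 2*y))
(3808 + m(3, -55))/(-798 + l) = (3808 + (-15*(-55) + 2*3² - 55*3))/(-798 + 3452) = (3808 + (825 + 2*9 - 165))/2654 = (3808 + (825 + 18 - 165))*(1/2654) = (3808 + 678)*(1/2654) = 4486*(1/2654) = 2243/1327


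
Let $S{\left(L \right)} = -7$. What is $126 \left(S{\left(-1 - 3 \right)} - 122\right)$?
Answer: $-16254$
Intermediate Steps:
$126 \left(S{\left(-1 - 3 \right)} - 122\right) = 126 \left(-7 - 122\right) = 126 \left(-129\right) = -16254$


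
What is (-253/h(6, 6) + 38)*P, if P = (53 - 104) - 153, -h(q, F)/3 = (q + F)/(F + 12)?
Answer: -33558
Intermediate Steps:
h(q, F) = -3*(F + q)/(12 + F) (h(q, F) = -3*(q + F)/(F + 12) = -3*(F + q)/(12 + F))
P = -204 (P = -51 - 153 = -204)
(-253/h(6, 6) + 38)*P = (-253*(12 + 6)/(3*(-1*6 - 1*6)) + 38)*(-204) = (-253*6/(-6 - 6) + 38)*(-204) = (-253/(3*(1/18)*(-12)) + 38)*(-204) = (-253/(-2) + 38)*(-204) = (-253*(-½) + 38)*(-204) = (253/2 + 38)*(-204) = (329/2)*(-204) = -33558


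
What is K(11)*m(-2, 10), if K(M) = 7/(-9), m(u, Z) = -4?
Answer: 28/9 ≈ 3.1111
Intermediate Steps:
K(M) = -7/9 (K(M) = 7*(-1/9) = -7/9)
K(11)*m(-2, 10) = -7/9*(-4) = 28/9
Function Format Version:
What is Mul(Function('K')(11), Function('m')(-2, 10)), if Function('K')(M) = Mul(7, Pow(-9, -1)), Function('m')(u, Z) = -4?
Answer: Rational(28, 9) ≈ 3.1111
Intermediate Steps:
Function('K')(M) = Rational(-7, 9) (Function('K')(M) = Mul(7, Rational(-1, 9)) = Rational(-7, 9))
Mul(Function('K')(11), Function('m')(-2, 10)) = Mul(Rational(-7, 9), -4) = Rational(28, 9)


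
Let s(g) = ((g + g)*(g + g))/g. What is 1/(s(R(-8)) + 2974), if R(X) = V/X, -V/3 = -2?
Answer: 1/2971 ≈ 0.00033659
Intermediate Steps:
V = 6 (V = -3*(-2) = 6)
R(X) = 6/X
s(g) = 4*g (s(g) = ((2*g)*(2*g))/g = (4*g²)/g = 4*g)
1/(s(R(-8)) + 2974) = 1/(4*(6/(-8)) + 2974) = 1/(4*(6*(-⅛)) + 2974) = 1/(4*(-¾) + 2974) = 1/(-3 + 2974) = 1/2971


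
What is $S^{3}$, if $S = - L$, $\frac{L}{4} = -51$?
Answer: $8489664$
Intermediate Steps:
$L = -204$ ($L = 4 \left(-51\right) = -204$)
$S = 204$ ($S = \left(-1\right) \left(-204\right) = 204$)
$S^{3} = 204^{3} = 8489664$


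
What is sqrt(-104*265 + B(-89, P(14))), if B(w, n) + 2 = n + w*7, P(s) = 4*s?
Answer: I*sqrt(28129) ≈ 167.72*I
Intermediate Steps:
B(w, n) = -2 + n + 7*w (B(w, n) = -2 + (n + w*7) = -2 + (n + 7*w) = -2 + n + 7*w)
sqrt(-104*265 + B(-89, P(14))) = sqrt(-104*265 + (-2 + 4*14 + 7*(-89))) = sqrt(-27560 + (-2 + 56 - 623)) = sqrt(-27560 - 569) = sqrt(-28129) = I*sqrt(28129)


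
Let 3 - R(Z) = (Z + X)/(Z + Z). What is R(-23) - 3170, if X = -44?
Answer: -145749/46 ≈ -3168.5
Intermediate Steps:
R(Z) = 3 - (-44 + Z)/(2*Z) (R(Z) = 3 - (Z - 44)/(Z + Z) = 3 - (-44 + Z)/(2*Z))
R(-23) - 3170 = (5/2 + 22/(-23)) - 3170 = (5/2 + 22*(-1/23)) - 3170 = (5/2 - 22/23) - 3170 = 71/46 - 3170 = -145749/46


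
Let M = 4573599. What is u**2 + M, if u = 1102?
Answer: 5788003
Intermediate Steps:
u**2 + M = 1102**2 + 4573599 = 1214404 + 4573599 = 5788003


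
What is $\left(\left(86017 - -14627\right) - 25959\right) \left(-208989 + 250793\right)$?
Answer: $3122131740$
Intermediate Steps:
$\left(\left(86017 - -14627\right) - 25959\right) \left(-208989 + 250793\right) = \left(\left(86017 + 14627\right) - 25959\right) 41804 = \left(100644 - 25959\right) 41804 = 74685 \cdot 41804 = 3122131740$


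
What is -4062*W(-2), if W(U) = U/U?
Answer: -4062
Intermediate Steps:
W(U) = 1
-4062*W(-2) = -4062*1 = -4062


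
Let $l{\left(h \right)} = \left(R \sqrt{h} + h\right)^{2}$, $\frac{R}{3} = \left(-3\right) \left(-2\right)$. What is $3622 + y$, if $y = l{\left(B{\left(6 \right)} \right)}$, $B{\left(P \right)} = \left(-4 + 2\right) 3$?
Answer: $1714 - 216 i \sqrt{6} \approx 1714.0 - 529.09 i$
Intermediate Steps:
$R = 18$ ($R = 3 \left(\left(-3\right) \left(-2\right)\right) = 3 \cdot 6 = 18$)
$B{\left(P \right)} = -6$ ($B{\left(P \right)} = \left(-2\right) 3 = -6$)
$l{\left(h \right)} = \left(h + 18 \sqrt{h}\right)^{2}$ ($l{\left(h \right)} = \left(18 \sqrt{h} + h\right)^{2} = \left(h + 18 \sqrt{h}\right)^{2}$)
$y = \left(-6 + 18 i \sqrt{6}\right)^{2}$ ($y = \left(-6 + 18 \sqrt{-6}\right)^{2} = \left(-6 + 18 i \sqrt{6}\right)^{2} \approx -1908.0 - 529.09 i$)
$3622 + y = 3622 - \left(1908 + 216 i \sqrt{6}\right) = 1714 - 216 i \sqrt{6}$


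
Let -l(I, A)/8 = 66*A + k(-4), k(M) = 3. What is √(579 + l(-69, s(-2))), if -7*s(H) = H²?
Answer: √41979/7 ≈ 29.270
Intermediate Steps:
s(H) = -H²/7
l(I, A) = -24 - 528*A (l(I, A) = -8*(66*A + 3) = -8*(3 + 66*A) = -24 - 528*A)
√(579 + l(-69, s(-2))) = √(579 + (-24 - (-528)*(-2)²/7)) = √(579 + (-24 - (-528)*4/7)) = √(579 + (-24 - 528*(-4/7))) = √(579 + (-24 + 2112/7)) = √(579 + 1944/7) = √(5997/7) = √41979/7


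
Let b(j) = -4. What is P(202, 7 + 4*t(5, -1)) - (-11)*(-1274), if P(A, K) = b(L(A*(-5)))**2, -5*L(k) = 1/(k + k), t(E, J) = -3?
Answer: -13998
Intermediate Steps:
L(k) = -1/(10*k) (L(k) = -1/(5*(k + k)) = -1/(2*k)/5 = -1/(10*k))
P(A, K) = 16 (P(A, K) = (-4)**2 = 16)
P(202, 7 + 4*t(5, -1)) - (-11)*(-1274) = 16 - (-11)*(-1274) = 16 - 1*14014 = 16 - 14014 = -13998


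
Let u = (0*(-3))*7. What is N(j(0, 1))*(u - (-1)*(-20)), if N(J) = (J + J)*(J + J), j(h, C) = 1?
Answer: -80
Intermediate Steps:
u = 0 (u = 0*7 = 0)
N(J) = 4*J² (N(J) = (2*J)*(2*J) = 4*J²)
N(j(0, 1))*(u - (-1)*(-20)) = (4*1²)*(0 - (-1)*(-20)) = (4*1)*(0 - 1*20) = 4*(0 - 20) = 4*(-20) = -80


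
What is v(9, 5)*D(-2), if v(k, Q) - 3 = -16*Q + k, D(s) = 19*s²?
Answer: -5168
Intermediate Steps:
v(k, Q) = 3 + k - 16*Q (v(k, Q) = 3 + (-16*Q + k) = 3 + (k - 16*Q) = 3 + k - 16*Q)
v(9, 5)*D(-2) = (3 + 9 - 16*5)*(19*(-2)²) = (3 + 9 - 80)*(19*4) = -68*76 = -5168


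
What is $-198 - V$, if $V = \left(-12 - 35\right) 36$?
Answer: $1494$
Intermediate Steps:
$V = -1692$ ($V = \left(-47\right) 36 = -1692$)
$-198 - V = -198 - -1692 = -198 + 1692 = 1494$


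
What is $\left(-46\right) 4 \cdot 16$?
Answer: $-2944$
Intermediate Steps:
$\left(-46\right) 4 \cdot 16 = \left(-184\right) 16 = -2944$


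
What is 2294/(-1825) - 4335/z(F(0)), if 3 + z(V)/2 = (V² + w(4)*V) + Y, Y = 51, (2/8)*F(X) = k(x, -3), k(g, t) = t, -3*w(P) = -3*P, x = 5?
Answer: -2857349/175200 ≈ -16.309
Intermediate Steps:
w(P) = P (w(P) = -(-1)*P = P)
F(X) = -12 (F(X) = 4*(-3) = -12)
z(V) = 96 + 2*V² + 8*V (z(V) = -6 + 2*((V² + 4*V) + 51) = -6 + 2*(51 + V² + 4*V) = -6 + (102 + 2*V² + 8*V) = 96 + 2*V² + 8*V)
2294/(-1825) - 4335/z(F(0)) = 2294/(-1825) - 4335/(96 + 2*(-12)² + 8*(-12)) = 2294*(-1/1825) - 4335/(96 + 2*144 - 96) = -2294/1825 - 4335/(96 + 288 - 96) = -2294/1825 - 4335/288 = -2294/1825 - 4335*1/288 = -2294/1825 - 1445/96 = -2857349/175200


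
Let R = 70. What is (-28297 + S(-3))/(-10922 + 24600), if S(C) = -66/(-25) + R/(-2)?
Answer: -354117/170975 ≈ -2.0712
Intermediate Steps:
S(C) = -809/25 (S(C) = -66/(-25) + 70/(-2) = -66*(-1/25) + 70*(-½) = 66/25 - 35 = -809/25)
(-28297 + S(-3))/(-10922 + 24600) = (-28297 - 809/25)/(-10922 + 24600) = -708234/25/13678 = -708234/25*1/13678 = -354117/170975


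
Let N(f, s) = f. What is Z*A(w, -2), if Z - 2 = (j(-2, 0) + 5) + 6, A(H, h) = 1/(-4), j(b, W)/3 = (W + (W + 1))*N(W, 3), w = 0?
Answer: -13/4 ≈ -3.2500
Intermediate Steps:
j(b, W) = 3*W*(1 + 2*W) (j(b, W) = 3*((W + (W + 1))*W) = 3*((W + (1 + W))*W) = 3*((1 + 2*W)*W) = 3*(W*(1 + 2*W)) = 3*W*(1 + 2*W))
A(H, h) = -1/4
Z = 13 (Z = 2 + ((3*0*(1 + 2*0) + 5) + 6) = 2 + ((3*0*(1 + 0) + 5) + 6) = 2 + ((3*0*1 + 5) + 6) = 2 + ((0 + 5) + 6) = 2 + (5 + 6) = 2 + 11 = 13)
Z*A(w, -2) = 13*(-1/4) = -13/4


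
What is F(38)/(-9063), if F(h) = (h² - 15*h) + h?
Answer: -16/159 ≈ -0.10063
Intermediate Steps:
F(h) = h² - 14*h
F(38)/(-9063) = (38*(-14 + 38))/(-9063) = (38*24)*(-1/9063) = 912*(-1/9063) = -16/159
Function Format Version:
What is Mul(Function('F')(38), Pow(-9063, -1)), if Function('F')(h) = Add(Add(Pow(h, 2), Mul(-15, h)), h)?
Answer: Rational(-16, 159) ≈ -0.10063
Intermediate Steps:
Function('F')(h) = Add(Pow(h, 2), Mul(-14, h))
Mul(Function('F')(38), Pow(-9063, -1)) = Mul(Mul(38, Add(-14, 38)), Pow(-9063, -1)) = Mul(Mul(38, 24), Rational(-1, 9063)) = Mul(912, Rational(-1, 9063)) = Rational(-16, 159)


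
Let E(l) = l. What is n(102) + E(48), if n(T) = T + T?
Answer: 252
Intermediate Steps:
n(T) = 2*T
n(102) + E(48) = 2*102 + 48 = 204 + 48 = 252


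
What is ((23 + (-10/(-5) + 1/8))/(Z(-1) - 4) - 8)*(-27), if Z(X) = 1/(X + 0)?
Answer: 14067/40 ≈ 351.67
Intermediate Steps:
Z(X) = 1/X
((23 + (-10/(-5) + 1/8))/(Z(-1) - 4) - 8)*(-27) = ((23 + (-10/(-5) + 1/8))/(1/(-1) - 4) - 8)*(-27) = ((23 + (-10*(-1/5) + 1*(1/8)))/(-1 - 4) - 8)*(-27) = ((23 + (2 + 1/8))/(-5) - 8)*(-27) = ((23 + 17/8)*(-1/5) - 8)*(-27) = ((201/8)*(-1/5) - 8)*(-27) = (-201/40 - 8)*(-27) = -521/40*(-27) = 14067/40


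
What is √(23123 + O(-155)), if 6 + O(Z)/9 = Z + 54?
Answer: 4*√1385 ≈ 148.86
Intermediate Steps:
O(Z) = 432 + 9*Z (O(Z) = -54 + 9*(Z + 54) = -54 + 9*(54 + Z) = -54 + (486 + 9*Z) = 432 + 9*Z)
√(23123 + O(-155)) = √(23123 + (432 + 9*(-155))) = √(23123 + (432 - 1395)) = √(23123 - 963) = √22160 = 4*√1385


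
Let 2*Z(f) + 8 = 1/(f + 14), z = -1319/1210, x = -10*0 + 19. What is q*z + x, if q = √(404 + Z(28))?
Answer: 19 - 1319*√705621/50820 ≈ -2.8020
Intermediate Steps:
x = 19 (x = 0 + 19 = 19)
z = -1319/1210 (z = -1319*1/1210 = -1319/1210 ≈ -1.0901)
Z(f) = -4 + 1/(2*(14 + f)) (Z(f) = -4 + 1/(2*(f + 14)) = -4 + 1/(2*(14 + f)))
q = √705621/42 (q = √(404 + (-111 - 8*28)/(2*(14 + 28))) = √(404 + (½)*(-111 - 224)/42) = √(404 + (½)*(1/42)*(-335)) = √(404 - 335/84) = √(33601/84) = √705621/42 ≈ 20.000)
q*z + x = (√705621/42)*(-1319/1210) + 19 = -1319*√705621/50820 + 19 = 19 - 1319*√705621/50820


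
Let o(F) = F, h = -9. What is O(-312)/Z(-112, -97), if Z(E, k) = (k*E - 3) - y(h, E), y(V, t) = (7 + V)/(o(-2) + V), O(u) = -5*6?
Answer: -110/39823 ≈ -0.0027622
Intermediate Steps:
O(u) = -30
y(V, t) = (7 + V)/(-2 + V)
Z(E, k) = -35/11 + E*k (Z(E, k) = (k*E - 3) - (7 - 9)/(-2 - 9) = (E*k - 3) - (-2)/(-11) = (-3 + E*k) - (-1)*(-2)/11 = (-3 + E*k) - 1*2/11 = (-3 + E*k) - 2/11 = -35/11 + E*k)
O(-312)/Z(-112, -97) = -30/(-35/11 - 112*(-97)) = -30/(-35/11 + 10864) = -30/119469/11 = -30*11/119469 = -110/39823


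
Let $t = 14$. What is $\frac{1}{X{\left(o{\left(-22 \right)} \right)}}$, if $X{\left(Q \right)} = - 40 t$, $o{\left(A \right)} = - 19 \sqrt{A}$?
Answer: $- \frac{1}{560} \approx -0.0017857$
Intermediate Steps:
$X{\left(Q \right)} = -560$ ($X{\left(Q \right)} = \left(-40\right) 14 = -560$)
$\frac{1}{X{\left(o{\left(-22 \right)} \right)}} = \frac{1}{-560} = - \frac{1}{560}$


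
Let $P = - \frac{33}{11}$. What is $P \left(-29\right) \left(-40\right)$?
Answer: $-3480$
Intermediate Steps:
$P = -3$ ($P = \left(-33\right) \frac{1}{11} = -3$)
$P \left(-29\right) \left(-40\right) = \left(-3\right) \left(-29\right) \left(-40\right) = 87 \left(-40\right) = -3480$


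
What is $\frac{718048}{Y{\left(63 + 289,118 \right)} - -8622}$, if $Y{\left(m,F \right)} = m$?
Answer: $\frac{359024}{4487} \approx 80.014$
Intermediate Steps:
$\frac{718048}{Y{\left(63 + 289,118 \right)} - -8622} = \frac{718048}{\left(63 + 289\right) - -8622} = \frac{718048}{352 + 8622} = \frac{718048}{8974} = 718048 \cdot \frac{1}{8974} = \frac{359024}{4487}$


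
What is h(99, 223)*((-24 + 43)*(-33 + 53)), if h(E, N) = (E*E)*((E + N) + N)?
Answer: 2029787100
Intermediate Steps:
h(E, N) = E**2*(E + 2*N)
h(99, 223)*((-24 + 43)*(-33 + 53)) = (99**2*(99 + 2*223))*((-24 + 43)*(-33 + 53)) = (9801*(99 + 446))*(19*20) = (9801*545)*380 = 5341545*380 = 2029787100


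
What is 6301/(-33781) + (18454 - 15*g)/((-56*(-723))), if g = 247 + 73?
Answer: 103065443/683862564 ≈ 0.15071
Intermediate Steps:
g = 320
6301/(-33781) + (18454 - 15*g)/((-56*(-723))) = 6301/(-33781) + (18454 - 15*320)/((-56*(-723))) = 6301*(-1/33781) + (18454 - 1*4800)/40488 = -6301/33781 + (18454 - 4800)*(1/40488) = -6301/33781 + 13654*(1/40488) = -6301/33781 + 6827/20244 = 103065443/683862564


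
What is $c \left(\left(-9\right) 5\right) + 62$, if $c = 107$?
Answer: $-4753$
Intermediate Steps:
$c \left(\left(-9\right) 5\right) + 62 = 107 \left(\left(-9\right) 5\right) + 62 = 107 \left(-45\right) + 62 = -4815 + 62 = -4753$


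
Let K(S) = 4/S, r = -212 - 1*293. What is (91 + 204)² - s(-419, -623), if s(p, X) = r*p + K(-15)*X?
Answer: -1871042/15 ≈ -1.2474e+5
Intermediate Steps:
r = -505 (r = -212 - 293 = -505)
s(p, X) = -505*p - 4*X/15 (s(p, X) = -505*p + (4/(-15))*X = -505*p + (4*(-1/15))*X = -505*p - 4*X/15)
(91 + 204)² - s(-419, -623) = (91 + 204)² - (-505*(-419) - 4/15*(-623)) = 295² - (211595 + 2492/15) = 87025 - 1*3176417/15 = 87025 - 3176417/15 = -1871042/15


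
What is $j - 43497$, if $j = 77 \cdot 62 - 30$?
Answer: $-38753$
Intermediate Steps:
$j = 4744$ ($j = 4774 - 30 = 4744$)
$j - 43497 = 4744 - 43497 = -38753$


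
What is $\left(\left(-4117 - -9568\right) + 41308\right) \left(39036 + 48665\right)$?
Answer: $4100811059$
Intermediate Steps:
$\left(\left(-4117 - -9568\right) + 41308\right) \left(39036 + 48665\right) = \left(\left(-4117 + 9568\right) + 41308\right) 87701 = \left(5451 + 41308\right) 87701 = 46759 \cdot 87701 = 4100811059$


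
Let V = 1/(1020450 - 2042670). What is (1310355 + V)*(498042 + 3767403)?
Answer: 380896017025095937/68148 ≈ 5.5892e+12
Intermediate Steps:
V = -1/1022220 (V = 1/(-1022220) = -1/1022220 ≈ -9.7826e-7)
(1310355 + V)*(498042 + 3767403) = (1310355 - 1/1022220)*(498042 + 3767403) = (1339471088099/1022220)*4265445 = 380896017025095937/68148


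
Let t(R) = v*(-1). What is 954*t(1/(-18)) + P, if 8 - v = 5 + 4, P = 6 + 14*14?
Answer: 1156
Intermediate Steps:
P = 202 (P = 6 + 196 = 202)
v = -1 (v = 8 - (5 + 4) = 8 - 1*9 = 8 - 9 = -1)
t(R) = 1 (t(R) = -1*(-1) = 1)
954*t(1/(-18)) + P = 954*1 + 202 = 954 + 202 = 1156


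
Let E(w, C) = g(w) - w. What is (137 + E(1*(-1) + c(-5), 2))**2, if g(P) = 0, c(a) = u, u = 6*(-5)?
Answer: 28224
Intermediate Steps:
u = -30
c(a) = -30
E(w, C) = -w (E(w, C) = 0 - w = -w)
(137 + E(1*(-1) + c(-5), 2))**2 = (137 - (1*(-1) - 30))**2 = (137 - (-1 - 30))**2 = (137 - 1*(-31))**2 = (137 + 31)**2 = 168**2 = 28224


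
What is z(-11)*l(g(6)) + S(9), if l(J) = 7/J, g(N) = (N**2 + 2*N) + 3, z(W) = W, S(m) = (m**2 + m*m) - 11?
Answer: 7624/51 ≈ 149.49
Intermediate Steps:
S(m) = -11 + 2*m**2 (S(m) = (m**2 + m**2) - 11 = 2*m**2 - 11 = -11 + 2*m**2)
g(N) = 3 + N**2 + 2*N
z(-11)*l(g(6)) + S(9) = -77/(3 + 6**2 + 2*6) + (-11 + 2*9**2) = -77/(3 + 36 + 12) + (-11 + 2*81) = -77/51 + (-11 + 162) = -77/51 + 151 = 7624/51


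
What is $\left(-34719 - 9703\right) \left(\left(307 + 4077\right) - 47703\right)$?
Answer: $1924316618$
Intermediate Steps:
$\left(-34719 - 9703\right) \left(\left(307 + 4077\right) - 47703\right) = - 44422 \left(4384 - 47703\right) = \left(-44422\right) \left(-43319\right) = 1924316618$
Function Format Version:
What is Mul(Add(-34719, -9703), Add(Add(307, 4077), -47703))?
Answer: 1924316618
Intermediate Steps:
Mul(Add(-34719, -9703), Add(Add(307, 4077), -47703)) = Mul(-44422, Add(4384, -47703)) = Mul(-44422, -43319) = 1924316618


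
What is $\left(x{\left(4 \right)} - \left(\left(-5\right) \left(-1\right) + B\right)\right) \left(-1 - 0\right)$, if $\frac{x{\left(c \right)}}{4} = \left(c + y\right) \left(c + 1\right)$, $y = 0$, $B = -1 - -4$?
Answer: $-72$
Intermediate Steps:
$B = 3$ ($B = -1 + 4 = 3$)
$x{\left(c \right)} = 4 c \left(1 + c\right)$ ($x{\left(c \right)} = 4 \left(c + 0\right) \left(c + 1\right) = 4 c \left(1 + c\right)$)
$\left(x{\left(4 \right)} - \left(\left(-5\right) \left(-1\right) + B\right)\right) \left(-1 - 0\right) = \left(4 \cdot 4 \left(1 + 4\right) - \left(\left(-5\right) \left(-1\right) + 3\right)\right) \left(-1 - 0\right) = \left(4 \cdot 4 \cdot 5 - \left(5 + 3\right)\right) \left(-1 + 0\right) = \left(80 - 8\right) \left(-1\right) = 72 \left(-1\right) = -72$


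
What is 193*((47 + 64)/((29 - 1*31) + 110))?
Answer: 7141/36 ≈ 198.36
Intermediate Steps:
193*((47 + 64)/((29 - 1*31) + 110)) = 193*(111/((29 - 31) + 110)) = 193*(111/(-2 + 110)) = 193*(111/108) = 193*(111*(1/108)) = 193*(37/36) = 7141/36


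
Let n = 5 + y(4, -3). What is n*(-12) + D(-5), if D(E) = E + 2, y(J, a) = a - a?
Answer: -63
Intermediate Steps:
y(J, a) = 0
D(E) = 2 + E
n = 5 (n = 5 + 0 = 5)
n*(-12) + D(-5) = 5*(-12) + (2 - 5) = -60 - 3 = -63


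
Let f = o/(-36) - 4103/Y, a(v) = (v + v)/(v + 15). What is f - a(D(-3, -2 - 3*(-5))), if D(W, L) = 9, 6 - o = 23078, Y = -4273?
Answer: 98618993/153828 ≈ 641.10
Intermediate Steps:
o = -23072 (o = 6 - 1*23078 = 6 - 23078 = -23072)
a(v) = 2*v/(15 + v) (a(v) = (2*v)/(15 + v) = 2*v/(15 + v))
f = 24683591/38457 (f = -23072/(-36) - 4103/(-4273) = -23072*(-1/36) - 4103*(-1/4273) = 5768/9 + 4103/4273 = 24683591/38457 ≈ 641.85)
f - a(D(-3, -2 - 3*(-5))) = 24683591/38457 - 2*9/(15 + 9) = 24683591/38457 - 2*9/24 = 24683591/38457 - 1*¾ = 24683591/38457 - ¾ = 98618993/153828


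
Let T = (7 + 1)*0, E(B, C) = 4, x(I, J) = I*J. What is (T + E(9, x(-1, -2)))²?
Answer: 16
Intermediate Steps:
T = 0 (T = 8*0 = 0)
(T + E(9, x(-1, -2)))² = (0 + 4)² = 4² = 16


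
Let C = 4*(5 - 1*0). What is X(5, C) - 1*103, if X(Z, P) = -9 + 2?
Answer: -110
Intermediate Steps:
C = 20 (C = 4*(5 + 0) = 4*5 = 20)
X(Z, P) = -7
X(5, C) - 1*103 = -7 - 1*103 = -7 - 103 = -110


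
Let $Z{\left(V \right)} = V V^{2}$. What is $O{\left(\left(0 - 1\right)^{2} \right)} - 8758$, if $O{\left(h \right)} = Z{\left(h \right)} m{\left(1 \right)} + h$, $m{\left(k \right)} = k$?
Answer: $-8756$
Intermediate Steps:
$Z{\left(V \right)} = V^{3}$
$O{\left(h \right)} = h + h^{3}$ ($O{\left(h \right)} = h^{3} \cdot 1 + h = h^{3} + h = h + h^{3}$)
$O{\left(\left(0 - 1\right)^{2} \right)} - 8758 = \left(\left(0 - 1\right)^{2} + \left(\left(0 - 1\right)^{2}\right)^{3}\right) - 8758 = \left(\left(-1\right)^{2} + \left(\left(-1\right)^{2}\right)^{3}\right) - 8758 = \left(1 + 1^{3}\right) - 8758 = \left(1 + 1\right) - 8758 = 2 - 8758 = -8756$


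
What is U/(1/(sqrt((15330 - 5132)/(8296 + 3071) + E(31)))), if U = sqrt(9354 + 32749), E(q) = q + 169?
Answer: sqrt(121432810488222)/3789 ≈ 2908.3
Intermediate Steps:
E(q) = 169 + q
U = sqrt(42103) ≈ 205.19
U/(1/(sqrt((15330 - 5132)/(8296 + 3071) + E(31)))) = sqrt(42103)/(1/(sqrt((15330 - 5132)/(8296 + 3071) + (169 + 31)))) = sqrt(42103)/(1/(sqrt(10198/11367 + 200))) = sqrt(42103)/(1/(sqrt(2283598/11367))) = sqrt(42103)/(1/(sqrt(2884184274)/3789)) = sqrt(42103)/((3*sqrt(2884184274)/2283598)) = sqrt(42103)*(sqrt(2884184274)/3789) = sqrt(121432810488222)/3789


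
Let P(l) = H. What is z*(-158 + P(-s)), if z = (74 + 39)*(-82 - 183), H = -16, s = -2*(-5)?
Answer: 5210430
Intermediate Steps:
s = 10
z = -29945 (z = 113*(-265) = -29945)
P(l) = -16
z*(-158 + P(-s)) = -29945*(-158 - 16) = -29945*(-174) = 5210430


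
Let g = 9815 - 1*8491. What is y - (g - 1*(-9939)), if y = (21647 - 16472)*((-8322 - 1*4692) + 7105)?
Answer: -30590338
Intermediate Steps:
g = 1324 (g = 9815 - 8491 = 1324)
y = -30579075 (y = 5175*((-8322 - 4692) + 7105) = 5175*(-13014 + 7105) = 5175*(-5909) = -30579075)
y - (g - 1*(-9939)) = -30579075 - (1324 - 1*(-9939)) = -30579075 - (1324 + 9939) = -30579075 - 1*11263 = -30579075 - 11263 = -30590338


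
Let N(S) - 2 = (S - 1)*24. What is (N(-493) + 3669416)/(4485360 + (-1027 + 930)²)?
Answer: 3657562/4494769 ≈ 0.81374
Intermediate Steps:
N(S) = -22 + 24*S (N(S) = 2 + (S - 1)*24 = 2 + (-1 + S)*24 = 2 + (-24 + 24*S) = -22 + 24*S)
(N(-493) + 3669416)/(4485360 + (-1027 + 930)²) = ((-22 + 24*(-493)) + 3669416)/(4485360 + (-1027 + 930)²) = ((-22 - 11832) + 3669416)/(4485360 + (-97)²) = (-11854 + 3669416)/(4485360 + 9409) = 3657562/4494769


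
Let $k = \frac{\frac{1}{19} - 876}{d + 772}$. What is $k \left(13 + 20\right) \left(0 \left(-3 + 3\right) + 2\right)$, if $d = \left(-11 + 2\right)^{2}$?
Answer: $- \frac{1098438}{16207} \approx -67.776$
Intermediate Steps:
$d = 81$ ($d = \left(-9\right)^{2} = 81$)
$k = - \frac{16643}{16207}$ ($k = \frac{\frac{1}{19} - 876}{81 + 772} = \frac{\frac{1}{19} - 876}{853} = \left(- \frac{16643}{19}\right) \frac{1}{853} = - \frac{16643}{16207} \approx -1.0269$)
$k \left(13 + 20\right) \left(0 \left(-3 + 3\right) + 2\right) = - \frac{16643 \left(13 + 20\right) \left(0 \left(-3 + 3\right) + 2\right)}{16207} = - \frac{16643 \cdot 33 \left(0 \cdot 0 + 2\right)}{16207} = - \frac{16643 \cdot 33 \left(0 + 2\right)}{16207} = - \frac{16643 \cdot 33 \cdot 2}{16207} = \left(- \frac{16643}{16207}\right) 66 = - \frac{1098438}{16207}$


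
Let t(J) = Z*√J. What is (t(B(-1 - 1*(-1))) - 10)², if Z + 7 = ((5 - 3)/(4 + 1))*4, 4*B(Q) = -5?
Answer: 1271/20 + 54*I*√5 ≈ 63.55 + 120.75*I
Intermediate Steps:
B(Q) = -5/4 (B(Q) = (¼)*(-5) = -5/4)
Z = -27/5 (Z = -7 + ((5 - 3)/(4 + 1))*4 = -7 + (2/5)*4 = -7 + (2*(⅕))*4 = -7 + (⅖)*4 = -7 + 8/5 = -27/5 ≈ -5.4000)
t(J) = -27*√J/5
(t(B(-1 - 1*(-1))) - 10)² = (-27*I*√5/10 - 10)² = (-10 - 27*I*√5/10)²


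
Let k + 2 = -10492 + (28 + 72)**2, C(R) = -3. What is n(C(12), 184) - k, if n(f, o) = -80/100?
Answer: 2466/5 ≈ 493.20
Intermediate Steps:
n(f, o) = -4/5 (n(f, o) = -80*1/100 = -4/5)
k = -494 (k = -2 + (-10492 + (28 + 72)**2) = -2 + (-10492 + 100**2) = -2 + (-10492 + 10000) = -2 - 492 = -494)
n(C(12), 184) - k = -4/5 - 1*(-494) = -4/5 + 494 = 2466/5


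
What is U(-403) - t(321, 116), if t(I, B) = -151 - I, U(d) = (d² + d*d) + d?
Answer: 324887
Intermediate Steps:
U(d) = d + 2*d² (U(d) = (d² + d²) + d = 2*d² + d = d + 2*d²)
U(-403) - t(321, 116) = -403*(1 + 2*(-403)) - (-151 - 1*321) = -403*(1 - 806) - (-151 - 321) = -403*(-805) - 1*(-472) = 324415 + 472 = 324887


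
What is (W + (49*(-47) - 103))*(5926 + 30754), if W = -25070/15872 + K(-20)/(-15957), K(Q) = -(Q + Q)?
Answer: -1397891084759995/15829344 ≈ -8.8310e+7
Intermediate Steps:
K(Q) = -2*Q
W = -200338435/126634752 (W = -25070/15872 - 2*(-20)/(-15957) = -25070*1/15872 + 40*(-1/15957) = -12535/7936 - 40/15957 = -200338435/126634752 ≈ -1.5820)
(W + (49*(-47) - 103))*(5926 + 30754) = (-200338435/126634752 + (49*(-47) - 103))*(5926 + 30754) = (-200338435/126634752 + (-2303 - 103))*36680 = (-200338435/126634752 - 2406)*36680 = -304883551747/126634752*36680 = -1397891084759995/15829344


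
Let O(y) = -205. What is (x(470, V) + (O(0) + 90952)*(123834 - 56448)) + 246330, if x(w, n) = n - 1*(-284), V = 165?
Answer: 6115324121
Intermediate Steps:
x(w, n) = 284 + n (x(w, n) = n + 284 = 284 + n)
(x(470, V) + (O(0) + 90952)*(123834 - 56448)) + 246330 = ((284 + 165) + (-205 + 90952)*(123834 - 56448)) + 246330 = (449 + 90747*67386) + 246330 = (449 + 6115077342) + 246330 = 6115077791 + 246330 = 6115324121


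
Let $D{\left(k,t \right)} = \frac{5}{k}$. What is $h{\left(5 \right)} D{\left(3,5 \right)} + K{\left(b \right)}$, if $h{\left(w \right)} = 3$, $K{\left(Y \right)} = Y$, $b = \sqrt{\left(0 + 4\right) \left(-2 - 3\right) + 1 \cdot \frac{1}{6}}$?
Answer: $5 + \frac{i \sqrt{714}}{6} \approx 5.0 + 4.4535 i$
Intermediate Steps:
$b = \frac{i \sqrt{714}}{6}$ ($b = \sqrt{4 \left(-5\right) + 1 \cdot \frac{1}{6}} = \sqrt{-20 + \frac{1}{6}} = \sqrt{- \frac{119}{6}} = \frac{i \sqrt{714}}{6} \approx 4.4535 i$)
$h{\left(5 \right)} D{\left(3,5 \right)} + K{\left(b \right)} = 3 \cdot \frac{5}{3} + \frac{i \sqrt{714}}{6} = 5 + \frac{i \sqrt{714}}{6}$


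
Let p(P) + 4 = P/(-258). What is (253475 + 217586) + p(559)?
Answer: 2826329/6 ≈ 4.7106e+5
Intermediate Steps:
p(P) = -4 - P/258 (p(P) = -4 + P/(-258) = -4 + P*(-1/258) = -4 - P/258)
(253475 + 217586) + p(559) = (253475 + 217586) + (-4 - 1/258*559) = 471061 + (-4 - 13/6) = 471061 - 37/6 = 2826329/6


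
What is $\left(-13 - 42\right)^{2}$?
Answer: $3025$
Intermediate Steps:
$\left(-13 - 42\right)^{2} = \left(-55\right)^{2} = 3025$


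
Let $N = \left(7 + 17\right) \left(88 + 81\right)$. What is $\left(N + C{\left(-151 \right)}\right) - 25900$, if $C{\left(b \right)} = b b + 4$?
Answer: $961$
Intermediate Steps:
$C{\left(b \right)} = 4 + b^{2}$ ($C{\left(b \right)} = b^{2} + 4 = 4 + b^{2}$)
$N = 4056$ ($N = 24 \cdot 169 = 4056$)
$\left(N + C{\left(-151 \right)}\right) - 25900 = \left(4056 + \left(4 + \left(-151\right)^{2}\right)\right) - 25900 = \left(4056 + \left(4 + 22801\right)\right) - 25900 = \left(4056 + 22805\right) - 25900 = 26861 - 25900 = 961$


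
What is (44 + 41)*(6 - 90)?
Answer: -7140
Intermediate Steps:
(44 + 41)*(6 - 90) = 85*(-84) = -7140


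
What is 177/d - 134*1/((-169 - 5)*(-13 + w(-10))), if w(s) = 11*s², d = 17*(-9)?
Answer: -1858718/1607673 ≈ -1.1562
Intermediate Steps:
d = -153
177/d - 134*1/((-169 - 5)*(-13 + w(-10))) = 177/(-153) - 134*1/((-169 - 5)*(-13 + 11*(-10)²)) = 177*(-1/153) - 134*(-1/(174*(-13 + 11*100))) = -59/51 - 134*(-1/(174*(-13 + 1100))) = -59/51 - 134/(1087*(-174)) = -59/51 - 134/(-189138) = -59/51 - 134*(-1/189138) = -59/51 + 67/94569 = -1858718/1607673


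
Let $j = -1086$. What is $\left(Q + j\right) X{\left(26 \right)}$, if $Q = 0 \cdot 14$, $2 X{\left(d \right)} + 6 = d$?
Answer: $-10860$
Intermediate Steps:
$X{\left(d \right)} = -3 + \frac{d}{2}$
$Q = 0$
$\left(Q + j\right) X{\left(26 \right)} = \left(0 - 1086\right) \left(-3 + \frac{1}{2} \cdot 26\right) = - 1086 \left(-3 + 13\right) = \left(-1086\right) 10 = -10860$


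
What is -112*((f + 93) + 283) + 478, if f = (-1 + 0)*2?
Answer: -41410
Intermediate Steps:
f = -2 (f = -1*2 = -2)
-112*((f + 93) + 283) + 478 = -112*((-2 + 93) + 283) + 478 = -112*(91 + 283) + 478 = -112*374 + 478 = -41888 + 478 = -41410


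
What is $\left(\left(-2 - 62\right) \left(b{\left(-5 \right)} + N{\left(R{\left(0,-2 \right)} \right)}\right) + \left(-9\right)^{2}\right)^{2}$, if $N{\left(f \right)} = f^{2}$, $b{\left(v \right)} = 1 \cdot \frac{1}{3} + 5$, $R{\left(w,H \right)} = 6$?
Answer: $\frac{59182249}{9} \approx 6.5758 \cdot 10^{6}$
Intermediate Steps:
$b{\left(v \right)} = \frac{16}{3}$ ($b{\left(v \right)} = 1 \cdot \frac{1}{3} + 5 = \frac{1}{3} + 5 = \frac{16}{3}$)
$\left(\left(-2 - 62\right) \left(b{\left(-5 \right)} + N{\left(R{\left(0,-2 \right)} \right)}\right) + \left(-9\right)^{2}\right)^{2} = \left(\left(-2 - 62\right) \left(\frac{16}{3} + 6^{2}\right) + \left(-9\right)^{2}\right)^{2} = \left(- 64 \left(\frac{16}{3} + 36\right) + 81\right)^{2} = \left(\left(-64\right) \frac{124}{3} + 81\right)^{2} = \left(- \frac{7936}{3} + 81\right)^{2} = \left(- \frac{7693}{3}\right)^{2} = \frac{59182249}{9}$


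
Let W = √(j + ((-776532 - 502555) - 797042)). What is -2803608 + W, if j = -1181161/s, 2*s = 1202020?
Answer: -2803608 + I*√749925536096765510/601010 ≈ -2.8036e+6 + 1440.9*I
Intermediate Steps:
s = 601010 (s = (½)*1202020 = 601010)
j = -1181161/601010 ≈ -1.9653
W = I*√749925536096765510/601010 (W = √(-1181161/601010 + ((-776532 - 502555) - 797042)) = √(-1181161/601010 + (-1279087 - 797042)) = √(-1181161/601010 - 2076129) = √(-1247775471451/601010) = I*√749925536096765510/601010 ≈ 1440.9*I)
-2803608 + W = -2803608 + I*√749925536096765510/601010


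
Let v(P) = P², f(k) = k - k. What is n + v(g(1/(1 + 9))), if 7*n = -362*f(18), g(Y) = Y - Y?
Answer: 0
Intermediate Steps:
f(k) = 0
g(Y) = 0
n = 0 (n = (-362*0)/7 = (⅐)*0 = 0)
n + v(g(1/(1 + 9))) = 0 + 0² = 0 + 0 = 0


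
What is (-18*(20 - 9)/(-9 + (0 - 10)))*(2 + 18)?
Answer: 3960/19 ≈ 208.42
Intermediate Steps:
(-18*(20 - 9)/(-9 + (0 - 10)))*(2 + 18) = -198/(-9 - 10)*20 = -198/(-19)*20 = -198*(-1)/19*20 = -18*(-11/19)*20 = (198/19)*20 = 3960/19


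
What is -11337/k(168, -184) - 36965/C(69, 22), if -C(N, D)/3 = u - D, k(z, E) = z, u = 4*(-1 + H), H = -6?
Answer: -263689/840 ≈ -313.92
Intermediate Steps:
u = -28 (u = 4*(-1 - 6) = 4*(-7) = -28)
C(N, D) = 84 + 3*D (C(N, D) = -3*(-28 - D) = 84 + 3*D)
-11337/k(168, -184) - 36965/C(69, 22) = -11337/168 - 36965/(84 + 3*22) = -11337*1/168 - 36965/(84 + 66) = -3779/56 - 36965/150 = -3779/56 - 36965*1/150 = -3779/56 - 7393/30 = -263689/840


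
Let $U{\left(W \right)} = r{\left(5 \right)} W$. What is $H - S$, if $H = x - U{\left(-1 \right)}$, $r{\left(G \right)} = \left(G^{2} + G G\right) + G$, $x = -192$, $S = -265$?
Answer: $128$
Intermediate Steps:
$r{\left(G \right)} = G + 2 G^{2}$ ($r{\left(G \right)} = \left(G^{2} + G^{2}\right) + G = 2 G^{2} + G = G + 2 G^{2}$)
$U{\left(W \right)} = 55 W$ ($U{\left(W \right)} = 5 \left(1 + 2 \cdot 5\right) W = 5 \left(1 + 10\right) W = 5 \cdot 11 W = 55 W$)
$H = -137$ ($H = -192 - 55 \left(-1\right) = -192 - -55 = -192 + 55 = -137$)
$H - S = -137 - -265 = -137 + 265 = 128$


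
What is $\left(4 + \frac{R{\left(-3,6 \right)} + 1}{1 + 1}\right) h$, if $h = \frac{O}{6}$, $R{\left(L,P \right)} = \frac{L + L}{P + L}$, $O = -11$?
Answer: $- \frac{77}{12} \approx -6.4167$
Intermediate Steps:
$R{\left(L,P \right)} = \frac{2 L}{L + P}$
$h = - \frac{11}{6} \approx -1.8333$
$\left(4 + \frac{R{\left(-3,6 \right)} + 1}{1 + 1}\right) h = \left(4 + \frac{2 \left(-3\right) \frac{1}{-3 + 6} + 1}{1 + 1}\right) \left(- \frac{11}{6}\right) = \left(4 + \frac{2 \left(-3\right) \frac{1}{3} + 1}{2}\right) \left(- \frac{11}{6}\right) = \left(4 + \left(2 \left(-3\right) \frac{1}{3} + 1\right) \frac{1}{2}\right) \left(- \frac{11}{6}\right) = \left(4 + \left(-2 + 1\right) \frac{1}{2}\right) \left(- \frac{11}{6}\right) = \left(4 - \frac{1}{2}\right) \left(- \frac{11}{6}\right) = \frac{7}{2} \left(- \frac{11}{6}\right) = - \frac{77}{12}$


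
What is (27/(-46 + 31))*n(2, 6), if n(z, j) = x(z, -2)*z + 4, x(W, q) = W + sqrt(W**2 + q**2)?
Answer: -72/5 - 36*sqrt(2)/5 ≈ -24.582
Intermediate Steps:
n(z, j) = 4 + z*(z + sqrt(4 + z**2)) (n(z, j) = (z + sqrt(z**2 + (-2)**2))*z + 4 = (z + sqrt(z**2 + 4))*z + 4 = (z + sqrt(4 + z**2))*z + 4 = z*(z + sqrt(4 + z**2)) + 4 = 4 + z*(z + sqrt(4 + z**2)))
(27/(-46 + 31))*n(2, 6) = (27/(-46 + 31))*(4 + 2*(2 + sqrt(4 + 2**2))) = (27/(-15))*(4 + 2*(2 + sqrt(4 + 4))) = (-1/15*27)*(4 + 2*(2 + sqrt(8))) = -9*(4 + 2*(2 + 2*sqrt(2)))/5 = -9*(4 + (4 + 4*sqrt(2)))/5 = -9*(8 + 4*sqrt(2))/5 = -72/5 - 36*sqrt(2)/5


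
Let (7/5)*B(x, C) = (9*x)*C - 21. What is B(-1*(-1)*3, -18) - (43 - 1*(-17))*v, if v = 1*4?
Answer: -4215/7 ≈ -602.14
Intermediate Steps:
v = 4
B(x, C) = -15 + 45*C*x/7 (B(x, C) = 5*((9*x)*C - 21)/7 = 5*(9*C*x - 21)/7 = 5*(-21 + 9*C*x)/7 = -15 + 45*C*x/7)
B(-1*(-1)*3, -18) - (43 - 1*(-17))*v = (-15 + (45/7)*(-18)*(-1*(-1)*3)) - (43 - 1*(-17))*4 = (-15 + (45/7)*(-18)*(1*3)) - (43 + 17)*4 = (-15 + (45/7)*(-18)*3) - 60*4 = (-15 - 2430/7) - 1*240 = -2535/7 - 240 = -4215/7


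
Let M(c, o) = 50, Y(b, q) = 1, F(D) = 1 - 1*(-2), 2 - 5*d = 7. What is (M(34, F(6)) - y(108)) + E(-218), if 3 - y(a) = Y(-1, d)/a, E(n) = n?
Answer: -18467/108 ≈ -170.99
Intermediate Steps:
d = -1 (d = ⅖ - ⅕*7 = ⅖ - 7/5 = -1)
F(D) = 3 (F(D) = 1 + 2 = 3)
y(a) = 3 - 1/a
(M(34, F(6)) - y(108)) + E(-218) = (50 - (3 - 1/108)) - 218 = (50 - 1*323/108) - 218 = (50 - 323/108) - 218 = 5077/108 - 218 = -18467/108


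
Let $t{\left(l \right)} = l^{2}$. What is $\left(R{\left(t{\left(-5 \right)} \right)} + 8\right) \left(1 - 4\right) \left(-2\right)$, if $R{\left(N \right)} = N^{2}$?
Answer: $3798$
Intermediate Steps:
$\left(R{\left(t{\left(-5 \right)} \right)} + 8\right) \left(1 - 4\right) \left(-2\right) = \left(\left(\left(-5\right)^{2}\right)^{2} + 8\right) \left(1 - 4\right) \left(-2\right) = \left(25^{2} + 8\right) \left(\left(-3\right) \left(-2\right)\right) = \left(625 + 8\right) 6 = 633 \cdot 6 = 3798$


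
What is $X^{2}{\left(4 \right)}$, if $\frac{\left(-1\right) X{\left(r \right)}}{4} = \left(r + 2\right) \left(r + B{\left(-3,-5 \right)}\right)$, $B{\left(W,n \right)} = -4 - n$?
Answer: $14400$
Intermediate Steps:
$X{\left(r \right)} = - 4 \left(1 + r\right) \left(2 + r\right)$ ($X{\left(r \right)} = - 4 \left(r + 2\right) \left(r - -1\right) = - 4 \left(2 + r\right) \left(r + \left(-4 + 5\right)\right) = - 4 \left(2 + r\right) \left(r + 1\right) = - 4 \left(2 + r\right) \left(1 + r\right) = - 4 \left(1 + r\right) \left(2 + r\right)$)
$X^{2}{\left(4 \right)} = \left(-8 - 48 - 4 \cdot 4^{2}\right)^{2} = \left(-8 - 48 - 64\right)^{2} = \left(-120\right)^{2} = 14400$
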